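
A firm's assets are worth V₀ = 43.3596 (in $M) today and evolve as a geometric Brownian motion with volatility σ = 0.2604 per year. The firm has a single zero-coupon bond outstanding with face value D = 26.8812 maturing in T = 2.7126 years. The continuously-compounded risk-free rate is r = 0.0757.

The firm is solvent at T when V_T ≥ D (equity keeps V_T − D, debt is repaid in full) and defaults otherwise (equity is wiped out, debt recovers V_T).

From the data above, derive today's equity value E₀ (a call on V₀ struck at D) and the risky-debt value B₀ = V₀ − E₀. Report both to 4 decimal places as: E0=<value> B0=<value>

Work the structural quantities from V₀ = 43.3596 against face 26.8812:
d₁ = [ln(V₀/D) + (r + σ²/2)T] / (σ√T)
   = [ln(43.3596/26.8812) + (0.0757 + 0.5·0.2604²)·2.7126] / (0.2604·√2.7126)
   = [0.478101 + 0.297312] / 0.428878 = 1.808003
d₂ = d₁ − σ√T = 1.808003 − 0.428878 = 1.379125
N(d₁) = 0.964697,  N(d₂) = 0.916072,  e^(−rT) = 0.814367
E₀ = V₀·N(d₁) − D·e^(−rT)·N(d₂)
   = 43.3596·0.964697 − 26.8812·0.814367·0.916072 = 21.774991
B₀ = V₀ − E₀ = 43.3596 − 21.774991 = 21.584609

E0=21.7750 B0=21.5846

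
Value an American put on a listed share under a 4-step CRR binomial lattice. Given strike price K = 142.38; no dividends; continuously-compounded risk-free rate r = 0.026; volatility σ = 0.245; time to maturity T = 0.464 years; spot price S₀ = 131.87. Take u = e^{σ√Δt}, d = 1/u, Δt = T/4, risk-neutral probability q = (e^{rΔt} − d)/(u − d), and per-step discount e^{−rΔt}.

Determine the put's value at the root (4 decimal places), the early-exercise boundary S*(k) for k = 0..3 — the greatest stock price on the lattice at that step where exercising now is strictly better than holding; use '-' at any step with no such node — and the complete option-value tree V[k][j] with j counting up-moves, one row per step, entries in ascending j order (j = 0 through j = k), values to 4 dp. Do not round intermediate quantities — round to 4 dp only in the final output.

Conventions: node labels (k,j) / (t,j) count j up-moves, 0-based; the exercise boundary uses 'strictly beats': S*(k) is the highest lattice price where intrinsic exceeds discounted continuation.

params: Δt=0.11600 u=1.08702 d=0.91994 q=0.49723 e^(-rΔt)=0.99699
t_4 payoffs: 47.9328 30.7792 10.5100 0.0000 0.0000
t_3: node(3,0) S=102.6664 payoff=39.7136 vs cont=39.2849 → 39.7136 [stop]  node(3,1) S=121.3128 payoff=21.0672 vs cont=20.6384 → 21.0672 [stop]  node(3,2) S=143.3459 payoff=0.0000 vs cont=5.2682 → 5.2682 [wait]  node(3,3) S=169.3807 payoff=0.0000 vs cont=0.0000 → 0.0000 [wait]  ⇒ S*(3)=121.3128
t_2: node(2,0) S=111.6008 payoff=30.7792 vs cont=30.3504 → 30.7792 [stop]  node(2,1) S=131.8700 payoff=10.5100 vs cont=13.1717 → 13.1717 [wait]  node(2,2) S=155.8205 payoff=0.0000 vs cont=2.6407 → 2.6407 [wait]  ⇒ S*(2)=111.6008
t_1: node(1,0) S=121.3128 payoff=21.0672 vs cont=21.9579 → 21.9579 [wait]  node(1,1) S=143.3459 payoff=0.0000 vs cont=7.9115 → 7.9115 [wait]  ⇒ S*(1)=-
t_0: node(0,0) S=131.8700 payoff=10.5100 vs cont=14.9285 → 14.9285 [wait]  ⇒ S*(0)=-

price = 14.9285
boundary = - - 111.6008 121.3128
tree:
14.9285
21.9579 7.9115
30.7792 13.1717 2.6407
39.7136 21.0672 5.2682 0.0000
47.9328 30.7792 10.5100 0.0000 0.0000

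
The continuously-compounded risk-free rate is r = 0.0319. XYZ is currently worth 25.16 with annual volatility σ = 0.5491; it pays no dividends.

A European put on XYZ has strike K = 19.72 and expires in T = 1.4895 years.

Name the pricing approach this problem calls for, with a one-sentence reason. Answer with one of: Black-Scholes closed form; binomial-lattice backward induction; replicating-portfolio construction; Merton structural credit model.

framework: Black-Scholes closed form

Key observation: with XYZ following a GBM at constant σ and r, the European put struck at 19.72 prices in closed form — nothing here needs a stepwise model or a balance sheet.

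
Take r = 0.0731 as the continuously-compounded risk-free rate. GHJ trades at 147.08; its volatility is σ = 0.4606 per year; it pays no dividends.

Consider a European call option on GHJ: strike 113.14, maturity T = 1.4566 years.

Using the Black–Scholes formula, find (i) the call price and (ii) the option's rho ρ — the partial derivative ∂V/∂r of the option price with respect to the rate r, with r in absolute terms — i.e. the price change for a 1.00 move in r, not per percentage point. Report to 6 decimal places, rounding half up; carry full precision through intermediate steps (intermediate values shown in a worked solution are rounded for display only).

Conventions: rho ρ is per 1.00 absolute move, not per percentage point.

σ√T = 0.4606·√1.4566 = 0.555897
d₁ = (ln(S/K) + (r+σ²/2)T) / (σ√T) = (ln(147.08/113.14) + (0.0731+0.4606²/2)·1.4566) / 0.555897 = (0.262351 + 0.260988) / 0.555897 = 0.941432
d₂ = d₁ − σ√T = 0.941432 − 0.555897 = 0.385535
e^{−rT} = 0.898995
N(d₁) = 0.826758,  N(d₂) = 0.650079
Call price V = S·N(d₁) − K·e^{−rT}·N(d₂) = 121.599586 − 66.121092 = 55.478494
ρ = K·T·e^{−rT}·N(d₂) = 96.311982

price = 55.478494
ρ = 96.311982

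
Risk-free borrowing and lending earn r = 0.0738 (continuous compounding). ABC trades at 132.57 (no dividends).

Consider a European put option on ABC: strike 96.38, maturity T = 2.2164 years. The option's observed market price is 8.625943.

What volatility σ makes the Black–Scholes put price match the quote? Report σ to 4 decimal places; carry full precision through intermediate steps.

sigma = 0.4342

At σ = 0.4342 the Black–Scholes value reproduces the quote:
σ√T = 0.4342·√2.2164 = 0.646419
d₁ = (ln(S/K) + (r+σ²/2)T) / (σ√T) = (ln(132.57/96.38) + (0.0738+0.4342²/2)·2.2164) / 0.646419 = (0.318812 + 0.372499) / 0.646419 = 1.069448
d₂ = d₁ − σ√T = 1.069448 − 0.646419 = 0.423029
e^{−rT} = 0.849107
N(−d₁) = 0.142434,  N(−d₂) = 0.336137
V = K·e^{−rT}·N(−d₂) − S·N(−d₁) = 27.508417 − 18.882474 = 8.625943 (equal to the quote); since ∂V/∂σ > 0 for all σ, the implied volatility is unique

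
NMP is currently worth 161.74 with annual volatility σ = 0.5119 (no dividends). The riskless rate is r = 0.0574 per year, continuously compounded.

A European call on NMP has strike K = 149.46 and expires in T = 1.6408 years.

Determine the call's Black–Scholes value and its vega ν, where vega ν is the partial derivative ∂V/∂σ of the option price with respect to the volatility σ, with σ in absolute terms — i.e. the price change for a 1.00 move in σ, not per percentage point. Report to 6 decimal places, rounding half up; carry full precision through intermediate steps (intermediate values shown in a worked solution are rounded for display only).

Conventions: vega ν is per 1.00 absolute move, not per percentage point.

price = 52.392126
ν = 69.370726

σ√T = 0.5119·√1.6408 = 0.655712
d₁ = (ln(S/K) + (r+σ²/2)T) / (σ√T) = (ln(161.74/149.46) + (0.0574+0.5119²/2)·1.6408) / 0.655712 = (0.078961 + 0.309161) / 0.655712 = 0.591910
d₂ = d₁ − σ√T = 0.591910 − 0.655712 = -0.063802
e^{−rT} = 0.910117
N(d₁) = 0.723044,  N(d₂) = 0.474564
Call price V = S·N(d₁) − K·e^{−rT}·N(d₂) = 116.945215 − 64.553090 = 52.392126
φ(d₁) = (1/√(2π))·e^{−d₁²/2} = 0.334835
ν = S·φ(d₁)·√T = 69.370726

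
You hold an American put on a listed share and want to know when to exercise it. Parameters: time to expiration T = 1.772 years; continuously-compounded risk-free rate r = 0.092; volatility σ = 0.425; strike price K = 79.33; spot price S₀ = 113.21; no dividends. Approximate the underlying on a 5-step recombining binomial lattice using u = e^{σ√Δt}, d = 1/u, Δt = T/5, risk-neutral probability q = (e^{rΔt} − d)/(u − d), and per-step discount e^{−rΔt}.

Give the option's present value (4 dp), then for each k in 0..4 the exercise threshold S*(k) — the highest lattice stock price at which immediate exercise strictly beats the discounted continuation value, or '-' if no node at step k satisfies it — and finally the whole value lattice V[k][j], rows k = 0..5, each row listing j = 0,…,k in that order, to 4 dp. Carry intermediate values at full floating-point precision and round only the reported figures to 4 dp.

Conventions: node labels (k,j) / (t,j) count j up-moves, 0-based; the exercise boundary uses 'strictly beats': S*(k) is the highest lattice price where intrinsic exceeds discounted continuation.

Δt=0.35440, u=1.28789, d=0.77646, q=0.50189, disc=e^(-rΔt)=0.96792
k=5 terminal: V=max(K-S,0) → 47.3791 26.3339 0.0000 0.0000 0.0000 0.0000
k=4: j=0 S=41.1494 intr=38.1806 cont=35.6358 V=38.1806[EX]; j=1 S=68.2534 intr=11.0766 cont=12.6965 V=12.6965[hold]; j=2 S=113.2100 intr=0.0000 cont=0.0000 V=0.0000[hold]; j=3 S=187.7784 intr=0.0000 cont=0.0000 V=0.0000[hold]; j=4 S=311.4629 intr=0.0000 cont=0.0000 V=0.0000[hold]  S*(4)=41.1494
k=3: j=0 S=52.9961 intr=26.3339 cont=24.5760 V=26.3339[EX]; j=1 S=87.9031 intr=0.0000 cont=6.1214 V=6.1214[hold]; j=2 S=145.8026 intr=0.0000 cont=0.0000 V=0.0000[hold]; j=3 S=241.8387 intr=0.0000 cont=0.0000 V=0.0000[hold]  S*(3)=52.9961
k=2: j=0 S=68.2534 intr=11.0766 cont=15.6702 V=15.6702[hold]; j=1 S=113.2100 intr=0.0000 cont=2.9514 V=2.9514[hold]; j=2 S=187.7784 intr=0.0000 cont=0.0000 V=0.0000[hold]  S*(2)=-
k=1: j=0 S=87.9031 intr=0.0000 cont=8.9889 V=8.9889[hold]; j=1 S=145.8026 intr=0.0000 cont=1.4230 V=1.4230[hold]  S*(1)=-
k=0: j=0 S=113.2100 intr=0.0000 cont=5.0251 V=5.0251[hold]  S*(0)=-

price = 5.0251
boundary = - - - 52.9961 41.1494
tree:
5.0251
8.9889 1.4230
15.6702 2.9514 0.0000
26.3339 6.1214 0.0000 0.0000
38.1806 12.6965 0.0000 0.0000 0.0000
47.3791 26.3339 0.0000 0.0000 0.0000 0.0000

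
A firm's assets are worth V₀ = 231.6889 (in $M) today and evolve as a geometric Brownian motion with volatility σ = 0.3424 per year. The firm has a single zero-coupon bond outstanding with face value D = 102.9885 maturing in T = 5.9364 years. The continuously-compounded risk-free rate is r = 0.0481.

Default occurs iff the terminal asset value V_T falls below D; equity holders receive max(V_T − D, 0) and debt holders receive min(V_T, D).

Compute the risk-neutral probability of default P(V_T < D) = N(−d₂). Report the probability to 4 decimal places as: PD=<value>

PD=0.1849

With assets at 231.6889 and a single debt payment of 102.9885 at 5.9364 years:
d₁ = [ln(V₀/D) + (r + σ²/2)T] / (σ√T)
   = [ln(231.6889/102.9885) + (0.0481 + 0.5·0.3424²)·5.9364] / (0.3424·√5.9364)
   = [0.810778 + 0.633526] / 0.834248 = 1.731264
d₂ = d₁ − σ√T = 1.731264 − 0.834248 = 0.897016
risk-neutral PD = N(−d₂) = N(-0.897016) = 0.184855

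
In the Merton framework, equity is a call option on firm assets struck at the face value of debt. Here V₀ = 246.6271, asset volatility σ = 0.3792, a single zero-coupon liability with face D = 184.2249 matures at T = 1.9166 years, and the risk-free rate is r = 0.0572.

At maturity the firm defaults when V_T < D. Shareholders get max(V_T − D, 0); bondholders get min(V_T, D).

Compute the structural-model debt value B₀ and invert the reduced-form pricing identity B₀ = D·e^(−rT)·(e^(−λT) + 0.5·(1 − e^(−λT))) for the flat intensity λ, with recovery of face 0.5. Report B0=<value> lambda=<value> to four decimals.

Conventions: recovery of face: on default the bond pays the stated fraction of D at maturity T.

Work the structural quantities from V₀ = 246.6271 against face 184.2249:
d₁ = [ln(V₀/D) + (r + σ²/2)T] / (σ√T)
   = [ln(246.6271/184.2249) + (0.0572 + 0.5·0.3792²)·1.9166] / (0.3792·√1.9166)
   = [0.291720 + 0.247426] / 0.524969 = 1.027005
d₂ = d₁ − σ√T = 1.027005 − 0.524969 = 0.502035
N(d₁) = 0.847791,  N(d₂) = 0.692179,  e^(−rT) = 0.896166
E₀ = V₀·N(d₁) − D·e^(−rT)·N(d₂)
   = 246.6271·0.847791 − 184.2249·0.896166·0.692179 = 94.812209
B₀ = V₀ − E₀ = 246.6271 − 94.812209 = 151.814891
e^(−λT) = (B₀·e^(rT)/D − 0.5)/(1 − 0.5) = (151.8149·1.115865/184.2249 − 0.5)/0.5 = 0.83910938
λ = −ln(0.83910938)/1.9166 = 0.091524

B0=151.8149 lambda=0.0915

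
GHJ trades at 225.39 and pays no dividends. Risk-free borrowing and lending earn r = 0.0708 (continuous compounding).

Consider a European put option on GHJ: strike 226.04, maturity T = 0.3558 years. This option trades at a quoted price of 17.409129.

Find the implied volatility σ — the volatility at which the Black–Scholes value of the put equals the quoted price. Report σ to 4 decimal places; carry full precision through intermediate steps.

sigma = 0.3740

At σ = 0.3740 the Black–Scholes value reproduces the quote:
σ√T = 0.374·√0.3558 = 0.223087
d₁ = (ln(S/K) + (r+σ²/2)T) / (σ√T) = (ln(225.39/226.04) + (0.0708+0.374²/2)·0.3558) / 0.223087 = (-0.002880 + 0.050075) / 0.223087 = 0.211553
d₂ = d₁ − σ√T = 0.211553 − 0.223087 = -0.011534
e^{−rT} = 0.975124
N(−d₁) = 0.416228,  N(−d₂) = 0.504601
V = K·e^{−rT}·N(−d₂) − S·N(−d₁) = 111.222700 − 93.813571 = 17.409129 (matching the quote); vega is positive throughout, so no other σ reproduces this price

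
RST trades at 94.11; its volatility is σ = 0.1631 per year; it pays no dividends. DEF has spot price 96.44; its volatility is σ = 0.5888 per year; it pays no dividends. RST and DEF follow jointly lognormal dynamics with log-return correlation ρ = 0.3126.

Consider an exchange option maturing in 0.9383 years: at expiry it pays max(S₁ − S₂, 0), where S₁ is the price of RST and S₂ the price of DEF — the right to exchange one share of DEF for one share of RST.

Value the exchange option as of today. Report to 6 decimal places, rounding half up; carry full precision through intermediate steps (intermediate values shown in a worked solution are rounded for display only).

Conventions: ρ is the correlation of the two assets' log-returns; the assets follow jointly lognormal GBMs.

σ_eff = √(σ₁² + σ₂² − 2ρσ₁σ₂) = √(0.1631² + 0.5888² − 2·0.3126·0.1631·0.5888) = 0.559685
d₁ = (ln(S₁/S₂) + (q₂ − q₁ + σ_eff²/2)T) / (σ_eff√T) = (ln(94.11/96.44) + (0.0 − 0.0 + 0.156624)·0.9383) / 0.542144 = 0.225961
d₂ = d₁ − σ_eff√T = 0.225961 − 0.542144 = -0.316183
N(d₁) = 0.589384,  N(d₂) = 0.375932
V = S₁·e^{−q₁T}·N(d₁) − S₂·e^{−q₂T}·N(d₂) = 55.466926 − 36.254863 = 19.212063
Key observation: the rate r is irrelevant here: denominating values in DEF turns the exchange into a ratio option on S₁/S₂, and discounting at r drops out.

exchange price = 19.212063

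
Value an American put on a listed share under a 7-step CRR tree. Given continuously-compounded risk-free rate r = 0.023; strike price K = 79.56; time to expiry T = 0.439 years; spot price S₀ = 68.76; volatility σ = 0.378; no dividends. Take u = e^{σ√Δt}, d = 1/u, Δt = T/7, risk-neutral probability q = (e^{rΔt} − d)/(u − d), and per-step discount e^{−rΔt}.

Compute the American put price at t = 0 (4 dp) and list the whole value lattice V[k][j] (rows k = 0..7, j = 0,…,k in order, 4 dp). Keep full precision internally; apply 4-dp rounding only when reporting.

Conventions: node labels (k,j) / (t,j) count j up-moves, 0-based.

params: Δt=0.06271 u=1.09929 d=0.90968 q=0.48397 e^(-rΔt)=0.99856
t_7 payoffs: 44.1148 36.7268 27.7990 17.0104 3.9730 0.0000 0.0000 0.0000
k=6: node(6,0) S=38.9645 payoff=40.5955 vs cont=40.4808 → 40.5955 [stop]  node(6,1) S=47.0860 payoff=32.4740 vs cont=32.3594 → 32.4740 [stop]  node(6,2) S=56.9002 payoff=22.6598 vs cont=22.5451 → 22.6598 [stop]  node(6,3) S=68.7600 payoff=10.8000 vs cont=10.6853 → 10.8000 [stop]  node(6,4) S=83.0918 payoff=0.0000 vs cont=2.0473 → 2.0473 [wait]  node(6,5) S=100.4108 payoff=0.0000 vs cont=0.0000 → 0.0000 [wait]  node(6,6) S=121.3396 payoff=0.0000 vs cont=0.0000 → 0.0000 [wait]
k=5: node(5,0) S=42.8332 payoff=36.7268 vs cont=36.6122 → 36.7268 [stop]  node(5,1) S=51.7610 payoff=27.7990 vs cont=27.6843 → 27.7990 [stop]  node(5,2) S=62.5496 payoff=17.0104 vs cont=16.8957 → 17.0104 [stop]  node(5,3) S=75.5870 payoff=3.9730 vs cont=6.5545 → 6.5545 [wait]  node(5,4) S=91.3417 payoff=0.0000 vs cont=1.0549 → 1.0549 [wait]  node(5,5) S=110.3803 payoff=0.0000 vs cont=0.0000 → 0.0000 [wait]
k=4: node(4,0) S=47.0860 payoff=32.4740 vs cont=32.3594 → 32.4740 [stop]  node(4,1) S=56.9002 payoff=22.6598 vs cont=22.5451 → 22.6598 [stop]  node(4,2) S=68.7600 payoff=10.8000 vs cont=11.9329 → 11.9329 [wait]  node(4,3) S=83.0918 payoff=0.0000 vs cont=3.8873 → 3.8873 [wait]  node(4,4) S=100.4108 payoff=0.0000 vs cont=0.5436 → 0.5436 [wait]
k=3: node(3,0) S=51.7610 payoff=27.7990 vs cont=27.6843 → 27.7990 [stop]  node(3,1) S=62.5496 payoff=17.0104 vs cont=17.4432 → 17.4432 [wait]  node(3,2) S=75.5870 payoff=3.9730 vs cont=8.0275 → 8.0275 [wait]  node(3,3) S=91.3417 payoff=0.0000 vs cont=2.2658 → 2.2658 [wait]
k=2: node(2,0) S=56.9002 payoff=22.6598 vs cont=22.7543 → 22.7543 [wait]  node(2,1) S=68.7600 payoff=10.8000 vs cont=12.8677 → 12.8677 [wait]  node(2,2) S=83.0918 payoff=0.0000 vs cont=5.2315 → 5.2315 [wait]
k=1: node(1,0) S=62.5496 payoff=17.0104 vs cont=17.9437 → 17.9437 [wait]  node(1,1) S=75.5870 payoff=3.9730 vs cont=9.1588 → 9.1588 [wait]
k=0: node(0,0) S=68.7600 payoff=10.8000 vs cont=13.6724 → 13.6724 [wait]

price = 13.6724
tree:
13.6724
17.9437 9.1588
22.7543 12.8677 5.2315
27.7990 17.4432 8.0275 2.2658
32.4740 22.6598 11.9329 3.8873 0.5436
36.7268 27.7990 17.0104 6.5545 1.0549 0.0000
40.5955 32.4740 22.6598 10.8000 2.0473 0.0000 0.0000
44.1148 36.7268 27.7990 17.0104 3.9730 0.0000 0.0000 0.0000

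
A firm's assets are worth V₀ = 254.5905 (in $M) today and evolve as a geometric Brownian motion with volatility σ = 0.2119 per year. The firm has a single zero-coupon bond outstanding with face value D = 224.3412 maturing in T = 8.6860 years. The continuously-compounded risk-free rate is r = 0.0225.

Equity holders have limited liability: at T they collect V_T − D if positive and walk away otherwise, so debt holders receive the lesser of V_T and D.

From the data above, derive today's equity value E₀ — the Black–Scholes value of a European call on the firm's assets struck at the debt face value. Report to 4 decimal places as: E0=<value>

E0=95.5621

Apply the equity-as-call identities (strike 224.3412, horizon 8.6860 years):
d₁ = [ln(V₀/D) + (r + σ²/2)T] / (σ√T)
   = [ln(254.5905/224.3412) + (0.0225 + 0.5·0.2119²)·8.6860] / (0.2119·√8.6860)
   = [0.126488 + 0.390443] / 0.624512 = 0.827736
d₂ = d₁ − σ√T = 0.827736 − 0.624512 = 0.203224
N(d₁) = 0.796090,  N(d₂) = 0.580520,  e^(−rT) = 0.822477
E₀ = V₀·N(d₁) − D·e^(−rT)·N(d₂)
   = 254.5905·0.796090 − 224.3412·0.822477·0.580520 = 95.562053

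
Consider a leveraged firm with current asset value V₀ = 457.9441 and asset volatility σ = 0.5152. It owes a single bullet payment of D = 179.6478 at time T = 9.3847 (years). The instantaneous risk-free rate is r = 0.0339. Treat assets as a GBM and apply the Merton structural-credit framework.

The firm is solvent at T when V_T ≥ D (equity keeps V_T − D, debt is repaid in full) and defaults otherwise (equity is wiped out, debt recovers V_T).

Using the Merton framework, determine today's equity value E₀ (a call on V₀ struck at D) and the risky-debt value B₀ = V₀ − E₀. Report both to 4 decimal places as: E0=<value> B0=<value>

With assets at 457.9441 and a single debt payment of 179.6478 at 9.3847 years:
d₁ = [ln(V₀/D) + (r + σ²/2)T] / (σ√T)
   = [ln(457.9441/179.6478) + (0.0339 + 0.5·0.5152²)·9.3847] / (0.5152·√9.3847)
   = [0.935749 + 1.563637] / 1.578287 = 1.583606
d₂ = d₁ − σ√T = 1.583606 − 1.578287 = 0.005319
N(d₁) = 0.943358,  N(d₂) = 0.502122,  e^(−rT) = 0.727500
E₀ = V₀·N(d₁) − D·e^(−rT)·N(d₂)
   = 457.9441·0.943358 − 179.6478·0.727500·0.502122 = 366.381168
B₀ = V₀ − E₀ = 457.9441 − 366.381168 = 91.562932

E0=366.3812 B0=91.5629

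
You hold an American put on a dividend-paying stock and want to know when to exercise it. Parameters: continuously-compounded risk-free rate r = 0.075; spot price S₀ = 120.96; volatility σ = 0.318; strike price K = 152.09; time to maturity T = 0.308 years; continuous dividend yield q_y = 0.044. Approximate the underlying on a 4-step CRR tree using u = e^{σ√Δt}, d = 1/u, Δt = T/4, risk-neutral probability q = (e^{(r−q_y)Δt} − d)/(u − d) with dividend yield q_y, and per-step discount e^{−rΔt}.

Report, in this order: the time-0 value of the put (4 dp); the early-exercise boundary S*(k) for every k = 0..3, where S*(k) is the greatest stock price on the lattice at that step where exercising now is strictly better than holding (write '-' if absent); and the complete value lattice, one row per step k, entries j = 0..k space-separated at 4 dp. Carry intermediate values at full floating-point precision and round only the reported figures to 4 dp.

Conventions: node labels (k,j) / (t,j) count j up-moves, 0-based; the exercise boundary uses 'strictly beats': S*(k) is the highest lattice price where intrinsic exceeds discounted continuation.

Δt=0.07700, u=1.09225, d=0.91554, q=0.49148, disc=e^(-rΔt)=0.99424
k=4 terminal: V=max(K-S,0) → 67.1033 50.6997 31.1300 7.7830 0.0000
k=3: j=0 S=92.8268 intr=59.2632 cont=58.7014 V=59.2632[EX]; j=1 S=110.7437 intr=41.3463 cont=40.8451 V=41.3463[EX]; j=2 S=132.1188 intr=19.9712 cont=19.5423 V=19.9712[EX]; j=3 S=157.6195 intr=0.0000 cont=3.9351 V=3.9351[hold]  S*(3)=132.1188
k=2: j=0 S=101.3903 intr=50.6997 cont=50.1669 V=50.6997[EX]; j=1 S=120.9600 intr=31.1300 cont=30.6633 V=31.1300[EX]; j=2 S=144.3070 intr=7.7830 cont=12.0202 V=12.0202[hold]  S*(2)=120.9600
k=1: j=0 S=110.7437 intr=41.3463 cont=40.8451 V=41.3463[EX]; j=1 S=132.1188 intr=19.9712 cont=21.6128 V=21.6128[hold]  S*(1)=110.7437
k=0: j=0 S=120.9600 intr=31.1300 cont=31.4655 V=31.4655[hold]  S*(0)=-

price = 31.4655
boundary = - 110.7437 120.9600 132.1188
tree:
31.4655
41.3463 21.6128
50.6997 31.1300 12.0202
59.2632 41.3463 19.9712 3.9351
67.1033 50.6997 31.1300 7.7830 0.0000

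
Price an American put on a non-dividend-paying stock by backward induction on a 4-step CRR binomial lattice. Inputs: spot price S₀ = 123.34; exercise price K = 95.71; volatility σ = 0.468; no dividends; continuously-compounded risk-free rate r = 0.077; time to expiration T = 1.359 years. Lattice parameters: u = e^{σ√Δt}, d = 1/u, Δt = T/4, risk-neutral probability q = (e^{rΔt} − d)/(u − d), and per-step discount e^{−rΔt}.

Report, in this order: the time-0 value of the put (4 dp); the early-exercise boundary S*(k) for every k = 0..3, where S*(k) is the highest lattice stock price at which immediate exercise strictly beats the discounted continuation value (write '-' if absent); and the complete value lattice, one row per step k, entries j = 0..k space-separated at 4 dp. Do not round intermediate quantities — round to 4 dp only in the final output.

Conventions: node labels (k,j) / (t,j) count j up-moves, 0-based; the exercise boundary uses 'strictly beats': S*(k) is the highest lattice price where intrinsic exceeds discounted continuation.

price = 9.7779
boundary = - - - 54.4118
tree:
9.7779
16.4030 3.1464
26.6527 6.2137 0.0000
41.2982 12.2711 0.0000 0.0000
54.2888 24.2335 0.0000 0.0000 0.0000

params: Δt=0.33975 u=1.31362 d=0.76125 q=0.48021 e^(-rΔt)=0.97418
t_4 payoffs: 54.2888 24.2335 0.0000 0.0000 0.0000
t_3: node(3,0) S=54.4118 payoff=41.2982 vs cont=38.8269 → 41.2982 [stop]  node(3,1) S=93.8931 payoff=1.8169 vs cont=12.2711 → 12.2711 [wait]  node(3,2) S=162.0221 payoff=0.0000 vs cont=0.0000 → 0.0000 [wait]  node(3,3) S=279.5858 payoff=0.0000 vs cont=0.0000 → 0.0000 [wait]  ⇒ S*(3)=54.4118
t_2: node(2,0) S=71.4765 payoff=24.2335 vs cont=26.6527 → 26.6527 [wait]  node(2,1) S=123.3400 payoff=0.0000 vs cont=6.2137 → 6.2137 [wait]  node(2,2) S=212.8358 payoff=0.0000 vs cont=0.0000 → 0.0000 [wait]  ⇒ S*(2)=-
t_1: node(1,0) S=93.8931 payoff=1.8169 vs cont=16.4030 → 16.4030 [wait]  node(1,1) S=162.0221 payoff=0.0000 vs cont=3.1464 → 3.1464 [wait]  ⇒ S*(1)=-
t_0: node(0,0) S=123.3400 payoff=0.0000 vs cont=9.7779 → 9.7779 [wait]  ⇒ S*(0)=-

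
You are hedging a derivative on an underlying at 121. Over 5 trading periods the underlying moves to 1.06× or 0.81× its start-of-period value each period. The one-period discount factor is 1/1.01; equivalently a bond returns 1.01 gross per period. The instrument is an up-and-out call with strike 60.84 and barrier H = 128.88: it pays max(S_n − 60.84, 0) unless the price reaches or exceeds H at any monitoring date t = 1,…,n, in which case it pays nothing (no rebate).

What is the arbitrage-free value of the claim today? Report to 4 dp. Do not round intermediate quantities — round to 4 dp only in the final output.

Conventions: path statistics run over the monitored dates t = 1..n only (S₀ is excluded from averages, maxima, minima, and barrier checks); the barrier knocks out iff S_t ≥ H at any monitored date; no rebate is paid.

Risk-neutral up-probability p* = (R−d)/(u−d) = (1.01−0.81)/(1.06−0.81) = 0.8000; the claim prices as the p*-weighted sum of path payoffs discounted by R^5.
Enumerate all 2^5 = 32 price paths (U = up ×1.06, D = down ×0.81); each path with k up-moves has probability p*^k·(1−p*)^(5−k).
DDDDD: M=98.0100, payoff=0.0000, prob=0.000320
UDDDD: M=128.2600, payoff=0.0000, prob=0.001280
DUDDD: M=103.8906, payoff=0.0000, prob=0.001280
UUDDD: M=135.9556, payoff=0.0000, prob=0.005120
DDUDD: M=98.0100, payoff=0.0000, prob=0.001280
UDUDD: M=128.2600, payoff=11.4124, prob=0.005120
DUUDD: M=110.1240, payoff=11.4124, prob=0.005120
UUUDD: M=144.1129, payoff=0.0000, prob=0.020480
DDDUD: M=98.0100, payoff=0.0000, prob=0.001280
UDDUD: M=128.2600, payoff=11.4124, prob=0.005120
DUDUD: M=103.8906, payoff=11.4124, prob=0.005120
UUDUD: M=135.9556, payoff=0.0000, prob=0.020480
DDUUD: M=98.0100, payoff=11.4124, prob=0.005120
UDUUD: M=128.2600, payoff=33.7125, prob=0.020480
DUUUD: M=116.7315, payoff=33.7125, prob=0.020480
UUUUD: M=152.7597, payoff=0.0000, prob=0.081920
DDDDU: M=98.0100, payoff=0.0000, prob=0.001280
UDDDU: M=128.2600, payoff=11.4124, prob=0.005120
DUDDU: M=103.8906, payoff=11.4124, prob=0.005120
UUDDU: M=135.9556, payoff=0.0000, prob=0.020480
DDUDU: M=98.0100, payoff=11.4124, prob=0.005120
UDUDU: M=128.2600, payoff=33.7125, prob=0.020480
DUUDU: M=110.1240, payoff=33.7125, prob=0.020480
UUUDU: M=144.1129, payoff=0.0000, prob=0.081920
DDDUU: M=98.0100, payoff=11.4124, prob=0.005120
UDDUU: M=128.2600, payoff=33.7125, prob=0.020480
DUDUU: M=103.8906, payoff=33.7125, prob=0.020480
UUDUU: M=135.9556, payoff=0.0000, prob=0.081920
DDUUU: M=98.0100, payoff=33.7125, prob=0.020480
UDUUU: M=128.2600, payoff=62.8954, prob=0.081920
DUUUU: M=123.7354, payoff=62.8954, prob=0.081920
UUUUU: M=161.9253, payoff=0.0000, prob=0.327680
Price = Σ prob·payoff / R^5 = 15.663683 / 1.051010 = 14.9035

price = 14.9035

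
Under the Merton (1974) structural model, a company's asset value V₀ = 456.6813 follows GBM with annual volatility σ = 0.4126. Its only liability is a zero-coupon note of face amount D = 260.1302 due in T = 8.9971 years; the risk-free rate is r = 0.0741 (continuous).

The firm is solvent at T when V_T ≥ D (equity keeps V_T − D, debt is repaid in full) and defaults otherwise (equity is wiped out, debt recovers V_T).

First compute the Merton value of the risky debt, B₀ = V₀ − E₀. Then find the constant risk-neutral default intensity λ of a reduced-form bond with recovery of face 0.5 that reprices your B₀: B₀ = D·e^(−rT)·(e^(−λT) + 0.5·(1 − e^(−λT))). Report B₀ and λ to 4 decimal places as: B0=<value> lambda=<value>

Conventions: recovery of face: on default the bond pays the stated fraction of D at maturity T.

Apply the equity-as-call identities (strike 260.1302, horizon 8.9971 years):
d₁ = [ln(V₀/D) + (r + σ²/2)T] / (σ√T)
   = [ln(456.6813/260.1302) + (0.0741 + 0.5·0.4126²)·8.9971] / (0.4126·√8.9971)
   = [0.562803 + 1.432513] / 1.237601 = 1.612246
d₂ = d₁ − σ√T = 1.612246 − 1.237601 = 0.374645
N(d₁) = 0.946546,  N(d₂) = 0.646038,  e^(−rT) = 0.513408
E₀ = V₀·N(d₁) − D·e^(−rT)·N(d₂)
   = 456.6813·0.946546 − 260.1302·0.513408·0.646038 = 345.989568
B₀ = V₀ − E₀ = 456.6813 − 345.989568 = 110.691732
e^(−λT) = (B₀·e^(rT)/D − 0.5)/(1 − 0.5) = (110.6917·1.947770/260.1302 − 0.5)/0.5 = 0.65764658
λ = −ln(0.65764658)/8.9971 = 0.046580

B0=110.6917 lambda=0.0466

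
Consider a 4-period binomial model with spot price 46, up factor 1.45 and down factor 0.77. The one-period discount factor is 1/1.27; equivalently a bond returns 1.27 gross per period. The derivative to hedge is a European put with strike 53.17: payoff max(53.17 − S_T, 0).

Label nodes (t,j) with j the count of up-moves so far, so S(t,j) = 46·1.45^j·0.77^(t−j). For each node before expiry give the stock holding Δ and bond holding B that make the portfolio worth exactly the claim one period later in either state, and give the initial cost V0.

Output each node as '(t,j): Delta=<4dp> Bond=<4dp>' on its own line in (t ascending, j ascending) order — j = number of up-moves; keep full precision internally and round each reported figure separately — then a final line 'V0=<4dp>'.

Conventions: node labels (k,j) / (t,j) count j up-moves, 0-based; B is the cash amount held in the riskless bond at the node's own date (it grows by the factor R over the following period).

Under the risk-neutral measure, an up-move has probability p* = (R−d)/(u−d) = 0.7353 and values discount at R = 1.27.
Payoffs at expiry: V(4,0)=36.9996, V(4,1)=22.7192, V(4,2)=0.0000, V(4,3)=0.0000, V(4,4)=0.0000
(3,0): S=21.0005. Δ = (V_up−V_dn)/(S_up−S_dn) = (22.7192−36.9996)/(30.4508−16.1704) = -1.0000. V = [p*·22.7192 + (1−p*)·36.9996]/1.27 = 20.8656. B = V − Δ·S = 41.8661.
(3,1): S=39.5464. Δ = (V_up−V_dn)/(S_up−S_dn) = (0.0000−22.7192)/(57.3423−30.4508) = -0.8448. V = [p*·0.0000 + (1−p*)·22.7192]/1.27 = 4.7354. B = V − Δ·S = 38.1460.
(3,2): S=74.4706. Δ = (V_up−V_dn)/(S_up−S_dn) = (0.0000−0.0000)/(107.9823−57.3423) = 0.0000. V = [p*·0.0000 + (1−p*)·0.0000]/1.27 = 0.0000. B = V − Δ·S = 0.0000.
(3,3): S=140.2368. Δ = (V_up−V_dn)/(S_up−S_dn) = (0.0000−0.0000)/(203.3433−107.9823) = 0.0000. V = [p*·0.0000 + (1−p*)·0.0000]/1.27 = 0.0000. B = V − Δ·S = 0.0000.
(2,0): S=27.2734. Δ = (V_up−V_dn)/(S_up−S_dn) = (4.7354−20.8656)/(39.5464−21.0005) = -0.8697. V = [p*·4.7354 + (1−p*)·20.8656]/1.27 = 7.0907. B = V − Δ·S = 30.8116.
(2,1): S=51.3590. Δ = (V_up−V_dn)/(S_up−S_dn) = (0.0000−4.7354)/(74.4706−39.5464) = -0.1356. V = [p*·0.0000 + (1−p*)·4.7354]/1.27 = 0.9870. B = V − Δ·S = 7.9508.
(2,2): S=96.7150. Δ = (V_up−V_dn)/(S_up−S_dn) = (0.0000−0.0000)/(140.2368−74.4706) = 0.0000. V = [p*·0.0000 + (1−p*)·0.0000]/1.27 = 0.0000. B = V − Δ·S = 0.0000.
(1,0): S=35.4200. Δ = (V_up−V_dn)/(S_up−S_dn) = (0.9870−7.0907)/(51.3590−27.2734) = -0.2534. V = [p*·0.9870 + (1−p*)·7.0907]/1.27 = 2.0493. B = V − Δ·S = 11.0253.
(1,1): S=66.7000. Δ = (V_up−V_dn)/(S_up−S_dn) = (0.0000−0.9870)/(96.7150−51.3590) = -0.0218. V = [p*·0.0000 + (1−p*)·0.9870]/1.27 = 0.2057. B = V − Δ·S = 1.6572.
(0,0): S=46.0000. Δ = (V_up−V_dn)/(S_up−S_dn) = (0.2057−2.0493)/(66.7000−35.4200) = -0.0589. V = [p*·0.2057 + (1−p*)·2.0493]/1.27 = 0.5463. B = V − Δ·S = 3.2575.
Sanity check at the root: Δ(0,0)·S0 + B(0,0) reproduces V0 = 0.5463.

(0,0): Delta=-0.0589 Bond=3.2575
(1,0): Delta=-0.2534 Bond=11.0253
(1,1): Delta=-0.0218 Bond=1.6572
(2,0): Delta=-0.8697 Bond=30.8116
(2,1): Delta=-0.1356 Bond=7.9508
(2,2): Delta=0.0000 Bond=0.0000
(3,0): Delta=-1.0000 Bond=41.8661
(3,1): Delta=-0.8448 Bond=38.1460
(3,2): Delta=0.0000 Bond=0.0000
(3,3): Delta=0.0000 Bond=0.0000
V0=0.5463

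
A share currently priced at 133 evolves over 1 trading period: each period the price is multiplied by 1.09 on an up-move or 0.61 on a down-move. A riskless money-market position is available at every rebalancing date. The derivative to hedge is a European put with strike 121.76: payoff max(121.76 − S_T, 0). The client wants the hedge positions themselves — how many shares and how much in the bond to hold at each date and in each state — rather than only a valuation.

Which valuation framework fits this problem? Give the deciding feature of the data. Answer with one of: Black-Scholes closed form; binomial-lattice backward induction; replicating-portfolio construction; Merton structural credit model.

framework: replicating-portfolio construction

Key observation: the task asks for the hedge itself — share and bond holdings at every node of the 1-period tree on spot 133 with factors 1.09/0.61 — which is exactly what the replicating-portfolio construction produces.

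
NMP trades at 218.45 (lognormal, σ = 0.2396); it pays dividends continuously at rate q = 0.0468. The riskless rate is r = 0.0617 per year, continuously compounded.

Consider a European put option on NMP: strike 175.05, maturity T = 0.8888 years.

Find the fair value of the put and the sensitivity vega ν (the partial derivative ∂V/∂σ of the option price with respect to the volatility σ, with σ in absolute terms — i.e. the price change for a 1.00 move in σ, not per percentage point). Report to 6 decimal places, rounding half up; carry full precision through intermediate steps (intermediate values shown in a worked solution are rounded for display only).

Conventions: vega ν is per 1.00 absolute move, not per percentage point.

price = 3.239921
ν = 40.586077

σ√T = 0.2396·√0.8888 = 0.225886
d₁ = (ln(S/K) + (r−q+σ²/2)T) / (σ√T) = (ln(218.45/175.05) + (0.0617−0.0468+0.2396²/2)·0.8888) / 0.225886 = (0.221486 + 0.038755) / 0.225886 = 1.152090
d₂ = d₁ − σ√T = 1.152090 − 0.225886 = 0.926205
e^{−rT} = 0.946638
e^{−qT} = 0.959257
N(−d₁) = 0.124642,  N(−d₂) = 0.177170
Put price V = K·e^{−rT}·N(−d₂) − S·e^{−qT}·N(−d₁) = 29.358616 − 26.118694 = 3.239921
φ(d₁) = (1/√(2π))·e^{−d₁²/2} = 0.205441
ν = S·e^{−qT}·φ(d₁)·√T = 40.586077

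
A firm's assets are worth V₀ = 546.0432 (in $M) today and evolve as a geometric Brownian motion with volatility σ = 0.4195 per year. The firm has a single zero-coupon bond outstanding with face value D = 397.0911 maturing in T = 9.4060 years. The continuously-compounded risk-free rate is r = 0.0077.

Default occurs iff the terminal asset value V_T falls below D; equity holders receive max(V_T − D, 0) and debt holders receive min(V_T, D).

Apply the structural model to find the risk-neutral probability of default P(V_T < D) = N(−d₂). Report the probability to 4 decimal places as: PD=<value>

With assets at 546.0432 and a single debt payment of 397.0911 at 9.4060 years:
d₁ = [ln(V₀/D) + (r + σ²/2)T] / (σ√T)
   = [ln(546.0432/397.0911) + (0.0077 + 0.5·0.4195²)·9.4060] / (0.4195·√9.4060)
   = [0.318532 + 0.900061] / 1.286573 = 0.947162
d₂ = d₁ − σ√T = 0.947162 − 1.286573 = -0.339411
risk-neutral PD = N(−d₂) = N(0.339411) = 0.632850

PD=0.6328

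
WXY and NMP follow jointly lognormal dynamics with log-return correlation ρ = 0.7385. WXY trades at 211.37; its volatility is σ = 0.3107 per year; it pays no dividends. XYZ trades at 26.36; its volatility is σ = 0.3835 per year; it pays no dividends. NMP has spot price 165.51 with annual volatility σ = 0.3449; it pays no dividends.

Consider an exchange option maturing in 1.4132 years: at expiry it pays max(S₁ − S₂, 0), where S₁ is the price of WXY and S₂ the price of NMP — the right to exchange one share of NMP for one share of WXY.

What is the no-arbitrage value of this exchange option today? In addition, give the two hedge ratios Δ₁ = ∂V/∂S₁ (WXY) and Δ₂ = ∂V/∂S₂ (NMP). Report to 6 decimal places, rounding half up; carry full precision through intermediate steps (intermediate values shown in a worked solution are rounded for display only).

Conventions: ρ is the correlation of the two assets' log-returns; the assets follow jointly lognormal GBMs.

σ_eff = √(σ₁² + σ₂² − 2ρσ₁σ₂) = √(0.3107² + 0.3449² − 2·0.7385·0.3107·0.3449) = 0.239196
d₁ = (ln(S₁/S₂) + (q₂ − q₁ + σ_eff²/2)T) / (σ_eff√T) = (ln(211.37/165.51) + (0.0 − 0.0 + 0.028607)·1.4132) / 0.284351 = 1.002304
d₂ = d₁ − σ_eff√T = 1.002304 − 0.284351 = 0.717953
N(d₁) = 0.841902,  N(d₂) = 0.763607
V = S₁·e^{−q₁T}·N(d₁) − S₂·e^{−q₂T}·N(d₂) = 177.952743 − 126.384564 = 51.568179
Key observation: the rate r is irrelevant here: denominating values in NMP turns the exchange into a ratio option on S₁/S₂, and discounting at r drops out.
Δ₁ = e^{−q₁T}·N(d₁) = 0.841902;  Δ₂ = −e^{−q₂T}·N(d₂) = -0.763607

exchange price = 51.568179
Δ1 = 0.841902
Δ2 = -0.763607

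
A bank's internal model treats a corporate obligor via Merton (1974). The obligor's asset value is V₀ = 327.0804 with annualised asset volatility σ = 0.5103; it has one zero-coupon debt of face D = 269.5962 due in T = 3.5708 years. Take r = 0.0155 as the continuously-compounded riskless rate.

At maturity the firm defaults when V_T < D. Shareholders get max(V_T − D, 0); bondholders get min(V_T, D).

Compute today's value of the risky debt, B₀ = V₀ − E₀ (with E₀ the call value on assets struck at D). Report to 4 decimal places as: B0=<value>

B0=180.0196

With assets at 327.0804 and a single debt payment of 269.5962 at 3.5708 years:
d₁ = [ln(V₀/D) + (r + σ²/2)T] / (σ√T)
   = [ln(327.0804/269.5962) + (0.0155 + 0.5·0.5103²)·3.5708] / (0.5103·√3.5708)
   = [0.193281 + 0.520276] / 0.964291 = 0.739981
d₂ = d₁ − σ√T = 0.739981 − 0.964291 = -0.224311
N(d₁) = 0.770344,  N(d₂) = 0.411258,  e^(−rT) = 0.946156
E₀ = V₀·N(d₁) − D·e^(−rT)·N(d₂)
   = 327.0804·0.770344 − 269.5962·0.946156·0.411258 = 147.060777
B₀ = V₀ − E₀ = 327.0804 − 147.060777 = 180.019623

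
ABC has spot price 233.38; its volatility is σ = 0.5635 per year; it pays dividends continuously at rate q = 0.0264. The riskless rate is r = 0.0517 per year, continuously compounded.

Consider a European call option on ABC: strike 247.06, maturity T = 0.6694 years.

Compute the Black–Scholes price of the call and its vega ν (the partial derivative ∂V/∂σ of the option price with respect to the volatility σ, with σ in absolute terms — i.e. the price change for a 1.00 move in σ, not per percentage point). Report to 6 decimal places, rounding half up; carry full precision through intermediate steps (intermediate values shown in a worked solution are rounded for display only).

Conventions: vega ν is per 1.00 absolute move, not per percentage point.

price = 38.131904
ν = 74.072615

σ√T = 0.5635·√0.6694 = 0.461038
d₁ = (ln(S/K) + (r−q+σ²/2)T) / (σ√T) = (ln(233.38/247.06) + (0.0517−0.0264+0.5635²/2)·0.6694) / 0.461038 = (-0.056963 + 0.123214) / 0.461038 = 0.143699
d₂ = d₁ − σ√T = 0.143699 − 0.461038 = -0.317339
e^{−rT} = 0.965984
e^{−qT} = 0.982483
N(d₁) = 0.557131,  N(d₂) = 0.375493
Call price V = S·e^{−qT}·N(d₁) − K·e^{−rT}·N(d₂) = 127.745600 − 89.613696 = 38.131904
φ(d₁) = (1/√(2π))·e^{−d₁²/2} = 0.394845
ν = S·e^{−qT}·φ(d₁)·√T = 74.072615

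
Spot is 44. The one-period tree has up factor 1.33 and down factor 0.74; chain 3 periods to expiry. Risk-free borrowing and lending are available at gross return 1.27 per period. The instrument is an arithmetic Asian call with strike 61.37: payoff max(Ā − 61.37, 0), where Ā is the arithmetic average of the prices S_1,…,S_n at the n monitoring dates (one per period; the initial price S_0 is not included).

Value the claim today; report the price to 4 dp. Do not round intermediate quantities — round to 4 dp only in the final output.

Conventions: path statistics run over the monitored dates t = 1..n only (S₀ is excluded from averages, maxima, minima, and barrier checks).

Under the martingale measure an up-move has probability p* = 0.8983; value the claim as the probability-weighted average of per-path payoffs, discounted 3 periods at R = 1.27.
Enumerate all 2^3 = 8 price paths (U = up ×1.33, D = down ×0.74); each path with k up-moves has probability p*^k·(1−p*)^(3−k).
DDD: Ā=24.8281, payoff=0.0000, prob=0.001052
UDD: Ā=44.6235, payoff=0.0000, prob=0.009290
DUD: Ā=35.9701, payoff=0.0000, prob=0.009290
UUD: Ā=64.6490, payoff=3.2790, prob=0.082063
DDU: Ā=29.5667, payoff=0.0000, prob=0.009290
UDU: Ā=53.1401, payoff=0.0000, prob=0.082063
DUU: Ā=44.4867, payoff=0.0000, prob=0.082063
UUU: Ā=79.9559, payoff=18.5859, prob=0.724889
Price = Σ prob·payoff / R^3 = 13.741783 / 2.048383 = 6.7086

price = 6.7086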